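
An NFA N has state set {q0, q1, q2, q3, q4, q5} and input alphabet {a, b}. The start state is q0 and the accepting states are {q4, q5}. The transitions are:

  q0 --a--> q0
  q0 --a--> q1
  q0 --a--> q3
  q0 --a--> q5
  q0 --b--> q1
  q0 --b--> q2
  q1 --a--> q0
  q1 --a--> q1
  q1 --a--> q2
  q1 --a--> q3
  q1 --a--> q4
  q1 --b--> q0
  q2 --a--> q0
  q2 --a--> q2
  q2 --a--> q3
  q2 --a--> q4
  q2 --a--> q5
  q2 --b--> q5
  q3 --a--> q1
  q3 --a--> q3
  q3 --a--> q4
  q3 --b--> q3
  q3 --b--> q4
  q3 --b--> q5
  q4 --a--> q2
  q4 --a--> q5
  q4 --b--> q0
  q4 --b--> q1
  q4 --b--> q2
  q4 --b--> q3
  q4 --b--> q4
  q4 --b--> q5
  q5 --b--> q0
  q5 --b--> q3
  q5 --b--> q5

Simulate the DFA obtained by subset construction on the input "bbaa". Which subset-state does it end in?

{q0, q1, q2, q3, q4, q5}

Start: {q0}.
δ(q0,b) = {q1, q2}.
Union: {q1, q2}.
After b: {q1, q2}.
δ(q1,b) = {q0}; δ(q2,b) = {q5}.
Union: {q0, q5}.
After b: {q0, q5}.
δ(q0,a) = {q0, q1, q3, q5}; δ(q5,a) = ∅.
Union: {q0, q1, q3, q5}.
After a: {q0, q1, q3, q5}.
δ(q0,a) = {q0, q1, q3, q5}; δ(q1,a) = {q0, q1, q2, q3, q4}; δ(q3,a) = {q1, q3, q4}; δ(q5,a) = ∅.
Union: {q0, q1, q2, q3, q4, q5}.
After a: {q0, q1, q2, q3, q4, q5}.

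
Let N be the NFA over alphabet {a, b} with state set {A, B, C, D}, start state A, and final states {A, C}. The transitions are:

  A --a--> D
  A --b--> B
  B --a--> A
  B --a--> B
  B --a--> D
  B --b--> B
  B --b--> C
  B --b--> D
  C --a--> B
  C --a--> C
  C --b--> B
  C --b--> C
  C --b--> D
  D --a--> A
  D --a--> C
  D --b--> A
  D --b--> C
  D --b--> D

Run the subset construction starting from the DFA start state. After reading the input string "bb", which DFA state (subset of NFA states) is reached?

{B, C, D}

Start: {A}.
δ(A,b) = {B}.
Union: {B}.
After b: {B}.
δ(B,b) = {B, C, D}.
Union: {B, C, D}.
After b: {B, C, D}.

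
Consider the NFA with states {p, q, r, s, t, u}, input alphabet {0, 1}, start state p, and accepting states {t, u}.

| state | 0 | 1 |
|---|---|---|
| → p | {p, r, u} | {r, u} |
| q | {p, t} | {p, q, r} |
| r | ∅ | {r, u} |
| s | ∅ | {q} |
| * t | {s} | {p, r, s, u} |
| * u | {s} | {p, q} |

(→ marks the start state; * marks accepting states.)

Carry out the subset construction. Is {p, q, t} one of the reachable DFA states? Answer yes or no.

no

Start state of the DFA: {p}.
{p} --0--> {p, r, u}  [new]
{p} --1--> {r, u}  [new]
{p, r, u} --0--> {p, r, s, u}  [new]
{p, r, u} --1--> {p, q, r, u}  [new]
{r, u} --0--> {s}  [new]
{r, u} --1--> {p, q, r, u}  [seen]
{p, r, s, u} --0--> {p, r, s, u}  [seen]
{p, r, s, u} --1--> {p, q, r, u}  [seen]
{p, q, r, u} --0--> {p, r, s, t, u}  [new]
{p, q, r, u} --1--> {p, q, r, u}  [seen]
{s} --0--> ∅  [new]
{s} --1--> {q}  [new]
{p, r, s, t, u} --0--> {p, r, s, u}  [seen]
{p, r, s, t, u} --1--> {p, q, r, s, u}  [new]
∅ --0--> ∅  [seen]
∅ --1--> ∅  [seen]
{q} --0--> {p, t}  [new]
{q} --1--> {p, q, r}  [new]
{p, q, r, s, u} --0--> {p, r, s, t, u}  [seen]
{p, q, r, s, u} --1--> {p, q, r, u}  [seen]
{p, t} --0--> {p, r, s, u}  [seen]
{p, t} --1--> {p, r, s, u}  [seen]
{p, q, r} --0--> {p, r, t, u}  [new]
{p, q, r} --1--> {p, q, r, u}  [seen]
{p, r, t, u} --0--> {p, r, s, u}  [seen]
{p, r, t, u} --1--> {p, q, r, s, u}  [seen]
Reachable DFA states: {p}, {p, r, u}, {r, u}, {p, r, s, u}, {p, q, r, u}, {s}, {p, r, s, t, u}, ∅, {q}, {p, q, r, s, u}, {p, t}, {p, q, r}, {p, r, t, u}.
{p, q, t} is not among them.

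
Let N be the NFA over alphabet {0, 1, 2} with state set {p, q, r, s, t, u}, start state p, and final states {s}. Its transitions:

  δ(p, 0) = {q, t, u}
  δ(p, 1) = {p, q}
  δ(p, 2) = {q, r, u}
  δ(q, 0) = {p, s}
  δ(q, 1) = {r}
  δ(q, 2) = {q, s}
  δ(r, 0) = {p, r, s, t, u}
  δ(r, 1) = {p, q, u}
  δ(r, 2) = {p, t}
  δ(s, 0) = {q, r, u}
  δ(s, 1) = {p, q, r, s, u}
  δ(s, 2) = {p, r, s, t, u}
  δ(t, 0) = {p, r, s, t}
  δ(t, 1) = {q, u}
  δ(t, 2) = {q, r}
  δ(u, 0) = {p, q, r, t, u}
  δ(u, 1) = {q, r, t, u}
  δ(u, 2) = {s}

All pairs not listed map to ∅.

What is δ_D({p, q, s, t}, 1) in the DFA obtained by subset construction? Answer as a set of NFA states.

δ(p,1) = {p, q}; δ(q,1) = {r}; δ(s,1) = {p, q, r, s, u}; δ(t,1) = {q, u}.
Union: {p, q, r, s, u}.

{p, q, r, s, u}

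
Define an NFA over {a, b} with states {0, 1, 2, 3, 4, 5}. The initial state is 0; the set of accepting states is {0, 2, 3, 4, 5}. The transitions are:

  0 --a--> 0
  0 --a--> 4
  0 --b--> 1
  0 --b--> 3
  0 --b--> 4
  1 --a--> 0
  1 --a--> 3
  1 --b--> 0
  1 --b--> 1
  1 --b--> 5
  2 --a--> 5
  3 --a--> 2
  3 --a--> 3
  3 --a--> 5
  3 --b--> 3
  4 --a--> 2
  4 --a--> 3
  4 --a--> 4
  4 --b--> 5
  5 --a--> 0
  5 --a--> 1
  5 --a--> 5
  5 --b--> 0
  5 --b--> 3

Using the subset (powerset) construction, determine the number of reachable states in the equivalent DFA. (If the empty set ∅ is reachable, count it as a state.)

9

Start state of the DFA: {0}.
{0} --a--> {0, 4}  [new]
{0} --b--> {1, 3, 4}  [new]
{0, 4} --a--> {0, 2, 3, 4}  [new]
{0, 4} --b--> {1, 3, 4, 5}  [new]
{1, 3, 4} --a--> {0, 2, 3, 4, 5}  [new]
{1, 3, 4} --b--> {0, 1, 3, 5}  [new]
{0, 2, 3, 4} --a--> {0, 2, 3, 4, 5}  [seen]
{0, 2, 3, 4} --b--> {1, 3, 4, 5}  [seen]
{1, 3, 4, 5} --a--> {0, 1, 2, 3, 4, 5}  [new]
{1, 3, 4, 5} --b--> {0, 1, 3, 5}  [seen]
{0, 2, 3, 4, 5} --a--> {0, 1, 2, 3, 4, 5}  [seen]
{0, 2, 3, 4, 5} --b--> {0, 1, 3, 4, 5}  [new]
{0, 1, 3, 5} --a--> {0, 1, 2, 3, 4, 5}  [seen]
{0, 1, 3, 5} --b--> {0, 1, 3, 4, 5}  [seen]
{0, 1, 2, 3, 4, 5} --a--> {0, 1, 2, 3, 4, 5}  [seen]
{0, 1, 2, 3, 4, 5} --b--> {0, 1, 3, 4, 5}  [seen]
{0, 1, 3, 4, 5} --a--> {0, 1, 2, 3, 4, 5}  [seen]
{0, 1, 3, 4, 5} --b--> {0, 1, 3, 4, 5}  [seen]
Reachable DFA states: {0}, {0, 4}, {1, 3, 4}, {0, 2, 3, 4}, {1, 3, 4, 5}, {0, 2, 3, 4, 5}, {0, 1, 3, 5}, {0, 1, 2, 3, 4, 5}, {0, 1, 3, 4, 5}.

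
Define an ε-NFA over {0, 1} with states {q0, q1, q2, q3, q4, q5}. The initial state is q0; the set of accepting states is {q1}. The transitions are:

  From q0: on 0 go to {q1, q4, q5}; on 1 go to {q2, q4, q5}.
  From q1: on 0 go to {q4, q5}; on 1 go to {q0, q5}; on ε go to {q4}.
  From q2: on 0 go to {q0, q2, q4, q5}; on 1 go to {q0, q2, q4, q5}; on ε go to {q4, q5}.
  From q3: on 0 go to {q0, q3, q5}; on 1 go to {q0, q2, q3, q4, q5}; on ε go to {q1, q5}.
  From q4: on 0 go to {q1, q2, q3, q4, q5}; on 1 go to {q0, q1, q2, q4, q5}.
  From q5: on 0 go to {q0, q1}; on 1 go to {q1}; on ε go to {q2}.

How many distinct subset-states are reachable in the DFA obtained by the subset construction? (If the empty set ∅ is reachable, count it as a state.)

Start state of the DFA: {q0} (ε-closure of the NFA start).
{q0} --0--> {q1, q2, q4, q5}  [new]
{q0} --1--> {q2, q4, q5}  [new]
{q1, q2, q4, q5} --0--> {q0, q1, q2, q3, q4, q5}  [new]
{q1, q2, q4, q5} --1--> {q0, q1, q2, q4, q5}  [new]
{q2, q4, q5} --0--> {q0, q1, q2, q3, q4, q5}  [seen]
{q2, q4, q5} --1--> {q0, q1, q2, q4, q5}  [seen]
{q0, q1, q2, q3, q4, q5} --0--> {q0, q1, q2, q3, q4, q5}  [seen]
{q0, q1, q2, q3, q4, q5} --1--> {q0, q1, q2, q3, q4, q5}  [seen]
{q0, q1, q2, q4, q5} --0--> {q0, q1, q2, q3, q4, q5}  [seen]
{q0, q1, q2, q4, q5} --1--> {q0, q1, q2, q4, q5}  [seen]
Reachable DFA states: {q0}, {q1, q2, q4, q5}, {q2, q4, q5}, {q0, q1, q2, q3, q4, q5}, {q0, q1, q2, q4, q5}.

5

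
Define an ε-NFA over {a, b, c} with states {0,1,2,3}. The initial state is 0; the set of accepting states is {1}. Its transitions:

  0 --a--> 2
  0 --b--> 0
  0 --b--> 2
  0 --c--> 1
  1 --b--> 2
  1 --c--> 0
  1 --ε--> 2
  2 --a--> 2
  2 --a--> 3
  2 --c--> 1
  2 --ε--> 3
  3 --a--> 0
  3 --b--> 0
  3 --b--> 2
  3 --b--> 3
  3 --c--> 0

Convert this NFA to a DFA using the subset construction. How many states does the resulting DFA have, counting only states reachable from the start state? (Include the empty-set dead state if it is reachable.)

5

Start state of the DFA: {0} (ε-closure of the NFA start).
{0} --a--> {2,3}  [new]
{0} --b--> {0,2,3}  [new]
{0} --c--> {1,2,3}  [new]
{2,3} --a--> {0,2,3}  [seen]
{2,3} --b--> {0,2,3}  [seen]
{2,3} --c--> {0,1,2,3}  [new]
{0,2,3} --a--> {0,2,3}  [seen]
{0,2,3} --b--> {0,2,3}  [seen]
{0,2,3} --c--> {0,1,2,3}  [seen]
{1,2,3} --a--> {0,2,3}  [seen]
{1,2,3} --b--> {0,2,3}  [seen]
{1,2,3} --c--> {0,1,2,3}  [seen]
{0,1,2,3} --a--> {0,2,3}  [seen]
{0,1,2,3} --b--> {0,2,3}  [seen]
{0,1,2,3} --c--> {0,1,2,3}  [seen]
Reachable DFA states: {0}, {2,3}, {0,2,3}, {1,2,3}, {0,1,2,3}.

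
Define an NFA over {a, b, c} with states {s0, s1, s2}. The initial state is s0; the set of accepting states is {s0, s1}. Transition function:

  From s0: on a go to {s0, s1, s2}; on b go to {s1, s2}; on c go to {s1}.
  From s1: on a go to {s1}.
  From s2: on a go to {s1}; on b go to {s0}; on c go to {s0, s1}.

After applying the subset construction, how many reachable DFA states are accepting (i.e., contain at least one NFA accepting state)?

Start state of the DFA: {s0}.
{s0} --a--> {s0, s1, s2}  [new]
{s0} --b--> {s1, s2}  [new]
{s0} --c--> {s1}  [new]
{s0, s1, s2} --a--> {s0, s1, s2}  [seen]
{s0, s1, s2} --b--> {s0, s1, s2}  [seen]
{s0, s1, s2} --c--> {s0, s1}  [new]
{s1, s2} --a--> {s1}  [seen]
{s1, s2} --b--> {s0}  [seen]
{s1, s2} --c--> {s0, s1}  [seen]
{s1} --a--> {s1}  [seen]
{s1} --b--> ∅  [new]
{s1} --c--> ∅  [seen]
{s0, s1} --a--> {s0, s1, s2}  [seen]
{s0, s1} --b--> {s1, s2}  [seen]
{s0, s1} --c--> {s1}  [seen]
∅ --a--> ∅  [seen]
∅ --b--> ∅  [seen]
∅ --c--> ∅  [seen]
Reachable DFA states: {s0}, {s0, s1, s2}, {s1, s2}, {s1}, {s0, s1}, ∅.
Accepting DFA states (contain an NFA accepting state): {s0}, {s0, s1, s2}, {s1, s2}, {s1}, {s0, s1}.

5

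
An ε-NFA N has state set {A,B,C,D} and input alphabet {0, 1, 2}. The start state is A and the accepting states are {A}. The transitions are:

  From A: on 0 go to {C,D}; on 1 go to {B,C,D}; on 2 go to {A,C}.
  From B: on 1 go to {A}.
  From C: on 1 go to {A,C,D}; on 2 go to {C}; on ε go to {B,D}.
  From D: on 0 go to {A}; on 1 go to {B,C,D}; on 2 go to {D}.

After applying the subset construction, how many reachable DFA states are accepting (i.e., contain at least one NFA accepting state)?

2

Start state of the DFA: {A} (ε-closure of the NFA start).
{A} --0--> {B,C,D}  [new]
{A} --1--> {B,C,D}  [seen]
{A} --2--> {A,B,C,D}  [new]
{B,C,D} --0--> {A}  [seen]
{B,C,D} --1--> {A,B,C,D}  [seen]
{B,C,D} --2--> {B,C,D}  [seen]
{A,B,C,D} --0--> {A,B,C,D}  [seen]
{A,B,C,D} --1--> {A,B,C,D}  [seen]
{A,B,C,D} --2--> {A,B,C,D}  [seen]
Reachable DFA states: {A}, {B,C,D}, {A,B,C,D}.
Accepting DFA states (contain an NFA accepting state): {A}, {A,B,C,D}.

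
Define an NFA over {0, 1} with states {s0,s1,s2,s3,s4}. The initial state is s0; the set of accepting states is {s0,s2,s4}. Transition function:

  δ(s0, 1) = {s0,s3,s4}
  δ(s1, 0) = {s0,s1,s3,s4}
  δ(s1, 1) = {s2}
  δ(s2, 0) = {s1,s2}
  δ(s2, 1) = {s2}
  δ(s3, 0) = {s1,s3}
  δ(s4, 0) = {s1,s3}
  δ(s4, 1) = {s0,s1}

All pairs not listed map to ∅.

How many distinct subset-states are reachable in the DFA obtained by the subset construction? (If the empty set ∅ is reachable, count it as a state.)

Start state of the DFA: {s0}.
{s0} --0--> ∅  [new]
{s0} --1--> {s0,s3,s4}  [new]
∅ --0--> ∅  [seen]
∅ --1--> ∅  [seen]
{s0,s3,s4} --0--> {s1,s3}  [new]
{s0,s3,s4} --1--> {s0,s1,s3,s4}  [new]
{s1,s3} --0--> {s0,s1,s3,s4}  [seen]
{s1,s3} --1--> {s2}  [new]
{s0,s1,s3,s4} --0--> {s0,s1,s3,s4}  [seen]
{s0,s1,s3,s4} --1--> {s0,s1,s2,s3,s4}  [new]
{s2} --0--> {s1,s2}  [new]
{s2} --1--> {s2}  [seen]
{s0,s1,s2,s3,s4} --0--> {s0,s1,s2,s3,s4}  [seen]
{s0,s1,s2,s3,s4} --1--> {s0,s1,s2,s3,s4}  [seen]
{s1,s2} --0--> {s0,s1,s2,s3,s4}  [seen]
{s1,s2} --1--> {s2}  [seen]
Reachable DFA states: {s0}, ∅, {s0,s3,s4}, {s1,s3}, {s0,s1,s3,s4}, {s2}, {s0,s1,s2,s3,s4}, {s1,s2}.

8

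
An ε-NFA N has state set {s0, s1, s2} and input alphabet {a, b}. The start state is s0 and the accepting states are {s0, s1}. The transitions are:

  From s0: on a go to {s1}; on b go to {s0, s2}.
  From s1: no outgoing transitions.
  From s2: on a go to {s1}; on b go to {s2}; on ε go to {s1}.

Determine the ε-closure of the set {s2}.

{s1, s2}

Begin with {s2}.
s2 →ε {s1}; add s1.
ε-closure = {s1, s2}.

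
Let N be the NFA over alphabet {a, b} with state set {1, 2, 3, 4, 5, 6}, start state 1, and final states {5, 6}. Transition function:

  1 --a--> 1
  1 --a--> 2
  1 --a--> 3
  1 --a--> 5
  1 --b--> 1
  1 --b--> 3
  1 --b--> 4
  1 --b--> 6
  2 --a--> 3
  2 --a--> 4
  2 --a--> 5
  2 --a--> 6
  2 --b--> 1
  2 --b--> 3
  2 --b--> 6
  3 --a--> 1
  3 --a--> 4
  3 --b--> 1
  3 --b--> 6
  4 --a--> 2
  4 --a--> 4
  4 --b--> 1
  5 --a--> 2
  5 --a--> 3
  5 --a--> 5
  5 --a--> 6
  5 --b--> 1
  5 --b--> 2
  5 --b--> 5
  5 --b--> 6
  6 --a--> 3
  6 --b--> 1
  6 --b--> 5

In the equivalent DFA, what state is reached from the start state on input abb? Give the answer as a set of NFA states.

Start: {1}.
δ(1,a) = {1, 2, 3, 5}.
Union: {1, 2, 3, 5}.
After a: {1, 2, 3, 5}.
δ(1,b) = {1, 3, 4, 6}; δ(2,b) = {1, 3, 6}; δ(3,b) = {1, 6}; δ(5,b) = {1, 2, 5, 6}.
Union: {1, 2, 3, 4, 5, 6}.
After b: {1, 2, 3, 4, 5, 6}.
δ(1,b) = {1, 3, 4, 6}; δ(2,b) = {1, 3, 6}; δ(3,b) = {1, 6}; δ(4,b) = {1}; δ(5,b) = {1, 2, 5, 6}; δ(6,b) = {1, 5}.
Union: {1, 2, 3, 4, 5, 6}.
After b: {1, 2, 3, 4, 5, 6}.

{1, 2, 3, 4, 5, 6}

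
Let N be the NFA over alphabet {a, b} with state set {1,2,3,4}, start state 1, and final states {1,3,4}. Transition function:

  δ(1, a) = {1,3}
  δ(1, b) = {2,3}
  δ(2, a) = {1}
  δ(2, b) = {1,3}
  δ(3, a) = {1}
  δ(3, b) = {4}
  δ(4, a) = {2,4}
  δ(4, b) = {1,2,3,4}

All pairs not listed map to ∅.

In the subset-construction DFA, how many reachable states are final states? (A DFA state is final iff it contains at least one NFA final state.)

Start state of the DFA: {1}.
{1} --a--> {1,3}  [new]
{1} --b--> {2,3}  [new]
{1,3} --a--> {1,3}  [seen]
{1,3} --b--> {2,3,4}  [new]
{2,3} --a--> {1}  [seen]
{2,3} --b--> {1,3,4}  [new]
{2,3,4} --a--> {1,2,4}  [new]
{2,3,4} --b--> {1,2,3,4}  [new]
{1,3,4} --a--> {1,2,3,4}  [seen]
{1,3,4} --b--> {1,2,3,4}  [seen]
{1,2,4} --a--> {1,2,3,4}  [seen]
{1,2,4} --b--> {1,2,3,4}  [seen]
{1,2,3,4} --a--> {1,2,3,4}  [seen]
{1,2,3,4} --b--> {1,2,3,4}  [seen]
Reachable DFA states: {1}, {1,3}, {2,3}, {2,3,4}, {1,3,4}, {1,2,4}, {1,2,3,4}.
Accepting DFA states (contain an NFA accepting state): {1}, {1,3}, {2,3}, {2,3,4}, {1,3,4}, {1,2,4}, {1,2,3,4}.

7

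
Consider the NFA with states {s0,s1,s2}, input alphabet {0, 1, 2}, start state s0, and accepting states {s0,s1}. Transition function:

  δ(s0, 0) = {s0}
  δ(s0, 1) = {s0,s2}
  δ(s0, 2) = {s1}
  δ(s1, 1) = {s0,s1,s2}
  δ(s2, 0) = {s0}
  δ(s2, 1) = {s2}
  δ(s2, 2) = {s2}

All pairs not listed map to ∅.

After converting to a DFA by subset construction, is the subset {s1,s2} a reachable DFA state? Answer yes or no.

Start state of the DFA: {s0}.
{s0} --0--> {s0}  [seen]
{s0} --1--> {s0,s2}  [new]
{s0} --2--> {s1}  [new]
{s0,s2} --0--> {s0}  [seen]
{s0,s2} --1--> {s0,s2}  [seen]
{s0,s2} --2--> {s1,s2}  [new]
{s1} --0--> ∅  [new]
{s1} --1--> {s0,s1,s2}  [new]
{s1} --2--> ∅  [seen]
{s1,s2} --0--> {s0}  [seen]
{s1,s2} --1--> {s0,s1,s2}  [seen]
{s1,s2} --2--> {s2}  [new]
∅ --0--> ∅  [seen]
∅ --1--> ∅  [seen]
∅ --2--> ∅  [seen]
{s0,s1,s2} --0--> {s0}  [seen]
{s0,s1,s2} --1--> {s0,s1,s2}  [seen]
{s0,s1,s2} --2--> {s1,s2}  [seen]
{s2} --0--> {s0}  [seen]
{s2} --1--> {s2}  [seen]
{s2} --2--> {s2}  [seen]
Reachable DFA states: {s0}, {s0,s2}, {s1}, {s1,s2}, ∅, {s0,s1,s2}, {s2}.
{s1,s2} is among them.

yes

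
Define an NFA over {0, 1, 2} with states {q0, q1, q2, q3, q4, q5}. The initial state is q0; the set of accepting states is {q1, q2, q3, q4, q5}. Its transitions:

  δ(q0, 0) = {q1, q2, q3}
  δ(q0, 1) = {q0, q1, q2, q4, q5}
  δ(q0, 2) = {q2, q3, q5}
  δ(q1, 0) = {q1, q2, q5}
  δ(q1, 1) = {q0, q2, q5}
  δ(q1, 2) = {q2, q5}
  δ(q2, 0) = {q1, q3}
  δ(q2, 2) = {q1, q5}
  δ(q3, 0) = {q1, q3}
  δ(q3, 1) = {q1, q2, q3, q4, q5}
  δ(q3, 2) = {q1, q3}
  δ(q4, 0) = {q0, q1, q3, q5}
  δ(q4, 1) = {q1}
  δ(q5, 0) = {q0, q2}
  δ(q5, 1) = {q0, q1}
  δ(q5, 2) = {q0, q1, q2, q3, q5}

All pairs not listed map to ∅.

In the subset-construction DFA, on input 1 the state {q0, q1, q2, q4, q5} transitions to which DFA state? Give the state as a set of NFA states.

{q0, q1, q2, q4, q5}

δ(q0,1) = {q0, q1, q2, q4, q5}; δ(q1,1) = {q0, q2, q5}; δ(q2,1) = ∅; δ(q4,1) = {q1}; δ(q5,1) = {q0, q1}.
Union: {q0, q1, q2, q4, q5}.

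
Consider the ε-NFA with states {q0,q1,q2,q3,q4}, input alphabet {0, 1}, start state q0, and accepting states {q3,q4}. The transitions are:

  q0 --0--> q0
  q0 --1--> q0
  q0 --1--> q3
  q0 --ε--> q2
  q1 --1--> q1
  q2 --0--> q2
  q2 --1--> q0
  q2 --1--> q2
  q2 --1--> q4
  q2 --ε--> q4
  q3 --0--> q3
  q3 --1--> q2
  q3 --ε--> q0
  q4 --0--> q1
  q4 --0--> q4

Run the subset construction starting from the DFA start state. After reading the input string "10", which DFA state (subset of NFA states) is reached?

{q0,q1,q2,q3,q4}

Start: {q0,q2,q4}.
δ(q0,1) = {q0,q3}; δ(q2,1) = {q0,q2,q4}; δ(q4,1) = ∅.
Union: {q0,q2,q3,q4}.
After 1: {q0,q2,q3,q4}.
δ(q0,0) = {q0}; δ(q2,0) = {q2}; δ(q3,0) = {q3}; δ(q4,0) = {q1,q4}.
Union: {q0,q1,q2,q3,q4}.
After 0: {q0,q1,q2,q3,q4}.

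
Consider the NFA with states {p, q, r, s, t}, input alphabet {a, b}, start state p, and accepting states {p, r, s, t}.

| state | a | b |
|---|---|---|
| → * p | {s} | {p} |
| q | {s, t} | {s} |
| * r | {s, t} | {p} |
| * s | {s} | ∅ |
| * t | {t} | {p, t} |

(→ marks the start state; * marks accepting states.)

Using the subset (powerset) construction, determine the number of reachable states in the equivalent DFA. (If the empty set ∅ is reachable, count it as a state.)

3

Start state of the DFA: {p}.
{p} --a--> {s}  [new]
{p} --b--> {p}  [seen]
{s} --a--> {s}  [seen]
{s} --b--> ∅  [new]
∅ --a--> ∅  [seen]
∅ --b--> ∅  [seen]
Reachable DFA states: {p}, {s}, ∅.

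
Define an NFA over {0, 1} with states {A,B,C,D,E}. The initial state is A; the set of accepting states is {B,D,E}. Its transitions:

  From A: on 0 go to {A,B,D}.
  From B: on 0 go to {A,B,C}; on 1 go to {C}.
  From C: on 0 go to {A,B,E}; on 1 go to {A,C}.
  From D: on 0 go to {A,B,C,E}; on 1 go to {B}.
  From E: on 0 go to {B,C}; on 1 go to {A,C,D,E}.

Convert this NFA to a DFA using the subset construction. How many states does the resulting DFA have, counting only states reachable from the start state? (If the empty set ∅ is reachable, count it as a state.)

9

Start state of the DFA: {A}.
{A} --0--> {A,B,D}  [new]
{A} --1--> ∅  [new]
{A,B,D} --0--> {A,B,C,D,E}  [new]
{A,B,D} --1--> {B,C}  [new]
∅ --0--> ∅  [seen]
∅ --1--> ∅  [seen]
{A,B,C,D,E} --0--> {A,B,C,D,E}  [seen]
{A,B,C,D,E} --1--> {A,B,C,D,E}  [seen]
{B,C} --0--> {A,B,C,E}  [new]
{B,C} --1--> {A,C}  [new]
{A,B,C,E} --0--> {A,B,C,D,E}  [seen]
{A,B,C,E} --1--> {A,C,D,E}  [new]
{A,C} --0--> {A,B,D,E}  [new]
{A,C} --1--> {A,C}  [seen]
{A,C,D,E} --0--> {A,B,C,D,E}  [seen]
{A,C,D,E} --1--> {A,B,C,D,E}  [seen]
{A,B,D,E} --0--> {A,B,C,D,E}  [seen]
{A,B,D,E} --1--> {A,B,C,D,E}  [seen]
Reachable DFA states: {A}, {A,B,D}, ∅, {A,B,C,D,E}, {B,C}, {A,B,C,E}, {A,C}, {A,C,D,E}, {A,B,D,E}.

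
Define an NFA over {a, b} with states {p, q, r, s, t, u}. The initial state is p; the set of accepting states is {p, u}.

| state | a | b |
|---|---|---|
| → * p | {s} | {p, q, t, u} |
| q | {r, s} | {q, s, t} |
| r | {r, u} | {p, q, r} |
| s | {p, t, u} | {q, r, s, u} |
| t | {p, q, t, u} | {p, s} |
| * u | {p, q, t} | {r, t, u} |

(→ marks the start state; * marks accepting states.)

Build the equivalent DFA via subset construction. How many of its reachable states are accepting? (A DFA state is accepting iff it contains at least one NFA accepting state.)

6

Start state of the DFA: {p}.
{p} --a--> {s}  [new]
{p} --b--> {p, q, t, u}  [new]
{s} --a--> {p, t, u}  [new]
{s} --b--> {q, r, s, u}  [new]
{p, q, t, u} --a--> {p, q, r, s, t, u}  [new]
{p, q, t, u} --b--> {p, q, r, s, t, u}  [seen]
{p, t, u} --a--> {p, q, s, t, u}  [new]
{p, t, u} --b--> {p, q, r, s, t, u}  [seen]
{q, r, s, u} --a--> {p, q, r, s, t, u}  [seen]
{q, r, s, u} --b--> {p, q, r, s, t, u}  [seen]
{p, q, r, s, t, u} --a--> {p, q, r, s, t, u}  [seen]
{p, q, r, s, t, u} --b--> {p, q, r, s, t, u}  [seen]
{p, q, s, t, u} --a--> {p, q, r, s, t, u}  [seen]
{p, q, s, t, u} --b--> {p, q, r, s, t, u}  [seen]
Reachable DFA states: {p}, {s}, {p, q, t, u}, {p, t, u}, {q, r, s, u}, {p, q, r, s, t, u}, {p, q, s, t, u}.
Accepting DFA states (contain an NFA accepting state): {p}, {p, q, t, u}, {p, t, u}, {q, r, s, u}, {p, q, r, s, t, u}, {p, q, s, t, u}.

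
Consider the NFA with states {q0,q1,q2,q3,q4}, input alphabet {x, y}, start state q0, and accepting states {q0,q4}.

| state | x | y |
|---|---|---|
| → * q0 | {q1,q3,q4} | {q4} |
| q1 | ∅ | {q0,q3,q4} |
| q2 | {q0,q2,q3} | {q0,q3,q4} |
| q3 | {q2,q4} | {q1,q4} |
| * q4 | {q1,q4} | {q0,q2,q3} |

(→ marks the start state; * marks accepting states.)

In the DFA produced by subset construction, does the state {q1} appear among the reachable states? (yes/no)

no

Start state of the DFA: {q0}.
{q0} --x--> {q1,q3,q4}  [new]
{q0} --y--> {q4}  [new]
{q1,q3,q4} --x--> {q1,q2,q4}  [new]
{q1,q3,q4} --y--> {q0,q1,q2,q3,q4}  [new]
{q4} --x--> {q1,q4}  [new]
{q4} --y--> {q0,q2,q3}  [new]
{q1,q2,q4} --x--> {q0,q1,q2,q3,q4}  [seen]
{q1,q2,q4} --y--> {q0,q2,q3,q4}  [new]
{q0,q1,q2,q3,q4} --x--> {q0,q1,q2,q3,q4}  [seen]
{q0,q1,q2,q3,q4} --y--> {q0,q1,q2,q3,q4}  [seen]
{q1,q4} --x--> {q1,q4}  [seen]
{q1,q4} --y--> {q0,q2,q3,q4}  [seen]
{q0,q2,q3} --x--> {q0,q1,q2,q3,q4}  [seen]
{q0,q2,q3} --y--> {q0,q1,q3,q4}  [new]
{q0,q2,q3,q4} --x--> {q0,q1,q2,q3,q4}  [seen]
{q0,q2,q3,q4} --y--> {q0,q1,q2,q3,q4}  [seen]
{q0,q1,q3,q4} --x--> {q1,q2,q3,q4}  [new]
{q0,q1,q3,q4} --y--> {q0,q1,q2,q3,q4}  [seen]
{q1,q2,q3,q4} --x--> {q0,q1,q2,q3,q4}  [seen]
{q1,q2,q3,q4} --y--> {q0,q1,q2,q3,q4}  [seen]
Reachable DFA states: {q0}, {q1,q3,q4}, {q4}, {q1,q2,q4}, {q0,q1,q2,q3,q4}, {q1,q4}, {q0,q2,q3}, {q0,q2,q3,q4}, {q0,q1,q3,q4}, {q1,q2,q3,q4}.
{q1} is not among them.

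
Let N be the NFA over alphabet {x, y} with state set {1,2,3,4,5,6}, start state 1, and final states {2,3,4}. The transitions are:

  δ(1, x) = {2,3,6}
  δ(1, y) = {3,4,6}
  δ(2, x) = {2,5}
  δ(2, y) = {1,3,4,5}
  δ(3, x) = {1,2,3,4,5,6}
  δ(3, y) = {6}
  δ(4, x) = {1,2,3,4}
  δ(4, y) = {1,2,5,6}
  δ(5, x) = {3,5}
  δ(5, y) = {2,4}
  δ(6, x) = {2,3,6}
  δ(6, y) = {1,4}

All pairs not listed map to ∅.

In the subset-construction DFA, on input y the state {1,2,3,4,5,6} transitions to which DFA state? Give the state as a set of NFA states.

{1,2,3,4,5,6}

δ(1,y) = {3,4,6}; δ(2,y) = {1,3,4,5}; δ(3,y) = {6}; δ(4,y) = {1,2,5,6}; δ(5,y) = {2,4}; δ(6,y) = {1,4}.
Union: {1,2,3,4,5,6}.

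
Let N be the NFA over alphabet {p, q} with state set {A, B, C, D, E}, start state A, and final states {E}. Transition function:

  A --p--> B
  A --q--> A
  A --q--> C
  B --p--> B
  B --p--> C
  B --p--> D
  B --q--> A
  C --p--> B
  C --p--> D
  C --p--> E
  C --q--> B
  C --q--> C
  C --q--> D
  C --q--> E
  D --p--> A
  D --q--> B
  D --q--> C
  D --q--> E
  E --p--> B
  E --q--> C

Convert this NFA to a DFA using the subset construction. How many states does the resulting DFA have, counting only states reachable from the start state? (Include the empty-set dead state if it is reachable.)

Start state of the DFA: {A}.
{A} --p--> {B}  [new]
{A} --q--> {A, C}  [new]
{B} --p--> {B, C, D}  [new]
{B} --q--> {A}  [seen]
{A, C} --p--> {B, D, E}  [new]
{A, C} --q--> {A, B, C, D, E}  [new]
{B, C, D} --p--> {A, B, C, D, E}  [seen]
{B, C, D} --q--> {A, B, C, D, E}  [seen]
{B, D, E} --p--> {A, B, C, D}  [new]
{B, D, E} --q--> {A, B, C, E}  [new]
{A, B, C, D, E} --p--> {A, B, C, D, E}  [seen]
{A, B, C, D, E} --q--> {A, B, C, D, E}  [seen]
{A, B, C, D} --p--> {A, B, C, D, E}  [seen]
{A, B, C, D} --q--> {A, B, C, D, E}  [seen]
{A, B, C, E} --p--> {B, C, D, E}  [new]
{A, B, C, E} --q--> {A, B, C, D, E}  [seen]
{B, C, D, E} --p--> {A, B, C, D, E}  [seen]
{B, C, D, E} --q--> {A, B, C, D, E}  [seen]
Reachable DFA states: {A}, {B}, {A, C}, {B, C, D}, {B, D, E}, {A, B, C, D, E}, {A, B, C, D}, {A, B, C, E}, {B, C, D, E}.

9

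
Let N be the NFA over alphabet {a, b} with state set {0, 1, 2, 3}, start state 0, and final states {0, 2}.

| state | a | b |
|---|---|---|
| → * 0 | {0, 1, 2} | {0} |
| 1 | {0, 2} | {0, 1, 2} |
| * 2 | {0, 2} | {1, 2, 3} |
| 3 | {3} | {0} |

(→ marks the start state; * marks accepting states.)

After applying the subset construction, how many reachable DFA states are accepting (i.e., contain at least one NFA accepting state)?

3

Start state of the DFA: {0}.
{0} --a--> {0, 1, 2}  [new]
{0} --b--> {0}  [seen]
{0, 1, 2} --a--> {0, 1, 2}  [seen]
{0, 1, 2} --b--> {0, 1, 2, 3}  [new]
{0, 1, 2, 3} --a--> {0, 1, 2, 3}  [seen]
{0, 1, 2, 3} --b--> {0, 1, 2, 3}  [seen]
Reachable DFA states: {0}, {0, 1, 2}, {0, 1, 2, 3}.
Accepting DFA states (contain an NFA accepting state): {0}, {0, 1, 2}, {0, 1, 2, 3}.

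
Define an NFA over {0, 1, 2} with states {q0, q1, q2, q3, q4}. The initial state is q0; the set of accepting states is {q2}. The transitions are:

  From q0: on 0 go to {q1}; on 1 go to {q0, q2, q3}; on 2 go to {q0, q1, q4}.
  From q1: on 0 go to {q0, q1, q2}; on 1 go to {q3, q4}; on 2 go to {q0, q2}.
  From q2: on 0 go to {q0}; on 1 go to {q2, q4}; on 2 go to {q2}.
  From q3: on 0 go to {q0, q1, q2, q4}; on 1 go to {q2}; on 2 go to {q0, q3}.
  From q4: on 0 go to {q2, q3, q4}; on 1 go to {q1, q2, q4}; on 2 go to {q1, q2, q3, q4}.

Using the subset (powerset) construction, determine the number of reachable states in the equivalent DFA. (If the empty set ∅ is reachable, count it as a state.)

13

Start state of the DFA: {q0}.
{q0} --0--> {q1}  [new]
{q0} --1--> {q0, q2, q3}  [new]
{q0} --2--> {q0, q1, q4}  [new]
{q1} --0--> {q0, q1, q2}  [new]
{q1} --1--> {q3, q4}  [new]
{q1} --2--> {q0, q2}  [new]
{q0, q2, q3} --0--> {q0, q1, q2, q4}  [new]
{q0, q2, q3} --1--> {q0, q2, q3, q4}  [new]
{q0, q2, q3} --2--> {q0, q1, q2, q3, q4}  [new]
{q0, q1, q4} --0--> {q0, q1, q2, q3, q4}  [seen]
{q0, q1, q4} --1--> {q0, q1, q2, q3, q4}  [seen]
{q0, q1, q4} --2--> {q0, q1, q2, q3, q4}  [seen]
{q0, q1, q2} --0--> {q0, q1, q2}  [seen]
{q0, q1, q2} --1--> {q0, q2, q3, q4}  [seen]
{q0, q1, q2} --2--> {q0, q1, q2, q4}  [seen]
{q3, q4} --0--> {q0, q1, q2, q3, q4}  [seen]
{q3, q4} --1--> {q1, q2, q4}  [new]
{q3, q4} --2--> {q0, q1, q2, q3, q4}  [seen]
{q0, q2} --0--> {q0, q1}  [new]
{q0, q2} --1--> {q0, q2, q3, q4}  [seen]
{q0, q2} --2--> {q0, q1, q2, q4}  [seen]
{q0, q1, q2, q4} --0--> {q0, q1, q2, q3, q4}  [seen]
{q0, q1, q2, q4} --1--> {q0, q1, q2, q3, q4}  [seen]
{q0, q1, q2, q4} --2--> {q0, q1, q2, q3, q4}  [seen]
{q0, q2, q3, q4} --0--> {q0, q1, q2, q3, q4}  [seen]
{q0, q2, q3, q4} --1--> {q0, q1, q2, q3, q4}  [seen]
{q0, q2, q3, q4} --2--> {q0, q1, q2, q3, q4}  [seen]
{q0, q1, q2, q3, q4} --0--> {q0, q1, q2, q3, q4}  [seen]
{q0, q1, q2, q3, q4} --1--> {q0, q1, q2, q3, q4}  [seen]
{q0, q1, q2, q3, q4} --2--> {q0, q1, q2, q3, q4}  [seen]
{q1, q2, q4} --0--> {q0, q1, q2, q3, q4}  [seen]
{q1, q2, q4} --1--> {q1, q2, q3, q4}  [new]
{q1, q2, q4} --2--> {q0, q1, q2, q3, q4}  [seen]
{q0, q1} --0--> {q0, q1, q2}  [seen]
{q0, q1} --1--> {q0, q2, q3, q4}  [seen]
{q0, q1} --2--> {q0, q1, q2, q4}  [seen]
{q1, q2, q3, q4} --0--> {q0, q1, q2, q3, q4}  [seen]
{q1, q2, q3, q4} --1--> {q1, q2, q3, q4}  [seen]
{q1, q2, q3, q4} --2--> {q0, q1, q2, q3, q4}  [seen]
Reachable DFA states: {q0}, {q1}, {q0, q2, q3}, {q0, q1, q4}, {q0, q1, q2}, {q3, q4}, {q0, q2}, {q0, q1, q2, q4}, {q0, q2, q3, q4}, {q0, q1, q2, q3, q4}, {q1, q2, q4}, {q0, q1}, {q1, q2, q3, q4}.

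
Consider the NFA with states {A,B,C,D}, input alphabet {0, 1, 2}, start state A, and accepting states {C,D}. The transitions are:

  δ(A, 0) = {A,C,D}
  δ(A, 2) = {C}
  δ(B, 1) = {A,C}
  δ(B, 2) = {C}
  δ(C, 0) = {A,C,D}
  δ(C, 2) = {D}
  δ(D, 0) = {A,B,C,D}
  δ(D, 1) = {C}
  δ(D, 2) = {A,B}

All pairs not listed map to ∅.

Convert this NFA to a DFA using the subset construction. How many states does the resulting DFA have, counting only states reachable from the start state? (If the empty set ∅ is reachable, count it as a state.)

Start state of the DFA: {A}.
{A} --0--> {A,C,D}  [new]
{A} --1--> ∅  [new]
{A} --2--> {C}  [new]
{A,C,D} --0--> {A,B,C,D}  [new]
{A,C,D} --1--> {C}  [seen]
{A,C,D} --2--> {A,B,C,D}  [seen]
∅ --0--> ∅  [seen]
∅ --1--> ∅  [seen]
∅ --2--> ∅  [seen]
{C} --0--> {A,C,D}  [seen]
{C} --1--> ∅  [seen]
{C} --2--> {D}  [new]
{A,B,C,D} --0--> {A,B,C,D}  [seen]
{A,B,C,D} --1--> {A,C}  [new]
{A,B,C,D} --2--> {A,B,C,D}  [seen]
{D} --0--> {A,B,C,D}  [seen]
{D} --1--> {C}  [seen]
{D} --2--> {A,B}  [new]
{A,C} --0--> {A,C,D}  [seen]
{A,C} --1--> ∅  [seen]
{A,C} --2--> {C,D}  [new]
{A,B} --0--> {A,C,D}  [seen]
{A,B} --1--> {A,C}  [seen]
{A,B} --2--> {C}  [seen]
{C,D} --0--> {A,B,C,D}  [seen]
{C,D} --1--> {C}  [seen]
{C,D} --2--> {A,B,D}  [new]
{A,B,D} --0--> {A,B,C,D}  [seen]
{A,B,D} --1--> {A,C}  [seen]
{A,B,D} --2--> {A,B,C}  [new]
{A,B,C} --0--> {A,C,D}  [seen]
{A,B,C} --1--> {A,C}  [seen]
{A,B,C} --2--> {C,D}  [seen]
Reachable DFA states: {A}, {A,C,D}, ∅, {C}, {A,B,C,D}, {D}, {A,C}, {A,B}, {C,D}, {A,B,D}, {A,B,C}.

11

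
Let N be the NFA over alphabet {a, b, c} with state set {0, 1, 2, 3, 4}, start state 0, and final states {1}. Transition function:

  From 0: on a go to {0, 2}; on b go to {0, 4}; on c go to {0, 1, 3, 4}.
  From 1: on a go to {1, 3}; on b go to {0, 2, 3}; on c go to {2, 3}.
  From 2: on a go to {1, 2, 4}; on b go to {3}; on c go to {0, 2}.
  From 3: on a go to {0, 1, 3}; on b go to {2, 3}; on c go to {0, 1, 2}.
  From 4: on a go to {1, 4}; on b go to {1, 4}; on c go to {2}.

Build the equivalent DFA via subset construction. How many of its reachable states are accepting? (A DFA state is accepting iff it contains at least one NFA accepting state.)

4

Start state of the DFA: {0}.
{0} --a--> {0, 2}  [new]
{0} --b--> {0, 4}  [new]
{0} --c--> {0, 1, 3, 4}  [new]
{0, 2} --a--> {0, 1, 2, 4}  [new]
{0, 2} --b--> {0, 3, 4}  [new]
{0, 2} --c--> {0, 1, 2, 3, 4}  [new]
{0, 4} --a--> {0, 1, 2, 4}  [seen]
{0, 4} --b--> {0, 1, 4}  [new]
{0, 4} --c--> {0, 1, 2, 3, 4}  [seen]
{0, 1, 3, 4} --a--> {0, 1, 2, 3, 4}  [seen]
{0, 1, 3, 4} --b--> {0, 1, 2, 3, 4}  [seen]
{0, 1, 3, 4} --c--> {0, 1, 2, 3, 4}  [seen]
{0, 1, 2, 4} --a--> {0, 1, 2, 3, 4}  [seen]
{0, 1, 2, 4} --b--> {0, 1, 2, 3, 4}  [seen]
{0, 1, 2, 4} --c--> {0, 1, 2, 3, 4}  [seen]
{0, 3, 4} --a--> {0, 1, 2, 3, 4}  [seen]
{0, 3, 4} --b--> {0, 1, 2, 3, 4}  [seen]
{0, 3, 4} --c--> {0, 1, 2, 3, 4}  [seen]
{0, 1, 2, 3, 4} --a--> {0, 1, 2, 3, 4}  [seen]
{0, 1, 2, 3, 4} --b--> {0, 1, 2, 3, 4}  [seen]
{0, 1, 2, 3, 4} --c--> {0, 1, 2, 3, 4}  [seen]
{0, 1, 4} --a--> {0, 1, 2, 3, 4}  [seen]
{0, 1, 4} --b--> {0, 1, 2, 3, 4}  [seen]
{0, 1, 4} --c--> {0, 1, 2, 3, 4}  [seen]
Reachable DFA states: {0}, {0, 2}, {0, 4}, {0, 1, 3, 4}, {0, 1, 2, 4}, {0, 3, 4}, {0, 1, 2, 3, 4}, {0, 1, 4}.
Accepting DFA states (contain an NFA accepting state): {0, 1, 3, 4}, {0, 1, 2, 4}, {0, 1, 2, 3, 4}, {0, 1, 4}.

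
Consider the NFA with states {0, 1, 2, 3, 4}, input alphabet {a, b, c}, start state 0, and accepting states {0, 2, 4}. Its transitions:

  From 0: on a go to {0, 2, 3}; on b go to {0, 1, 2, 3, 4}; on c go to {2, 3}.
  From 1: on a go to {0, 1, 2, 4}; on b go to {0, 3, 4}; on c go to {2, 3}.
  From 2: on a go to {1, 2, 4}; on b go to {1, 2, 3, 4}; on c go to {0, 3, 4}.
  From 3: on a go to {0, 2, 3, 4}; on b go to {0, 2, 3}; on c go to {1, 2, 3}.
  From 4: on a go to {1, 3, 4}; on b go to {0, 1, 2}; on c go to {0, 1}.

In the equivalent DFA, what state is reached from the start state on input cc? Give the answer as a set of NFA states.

{0, 1, 2, 3, 4}

Start: {0}.
δ(0,c) = {2, 3}.
Union: {2, 3}.
After c: {2, 3}.
δ(2,c) = {0, 3, 4}; δ(3,c) = {1, 2, 3}.
Union: {0, 1, 2, 3, 4}.
After c: {0, 1, 2, 3, 4}.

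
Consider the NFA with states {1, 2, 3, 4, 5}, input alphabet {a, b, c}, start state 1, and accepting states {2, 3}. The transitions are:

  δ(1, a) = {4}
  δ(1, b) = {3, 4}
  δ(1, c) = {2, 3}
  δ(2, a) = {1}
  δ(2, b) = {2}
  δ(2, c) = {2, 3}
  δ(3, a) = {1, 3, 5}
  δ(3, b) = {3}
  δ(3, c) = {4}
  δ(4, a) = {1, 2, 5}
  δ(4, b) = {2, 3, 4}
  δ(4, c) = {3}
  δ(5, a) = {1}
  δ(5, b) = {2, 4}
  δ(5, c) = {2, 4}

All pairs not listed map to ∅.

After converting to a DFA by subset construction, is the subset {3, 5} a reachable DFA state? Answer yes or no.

no

Start state of the DFA: {1}.
{1} --a--> {4}  [new]
{1} --b--> {3, 4}  [new]
{1} --c--> {2, 3}  [new]
{4} --a--> {1, 2, 5}  [new]
{4} --b--> {2, 3, 4}  [new]
{4} --c--> {3}  [new]
{3, 4} --a--> {1, 2, 3, 5}  [new]
{3, 4} --b--> {2, 3, 4}  [seen]
{3, 4} --c--> {3, 4}  [seen]
{2, 3} --a--> {1, 3, 5}  [new]
{2, 3} --b--> {2, 3}  [seen]
{2, 3} --c--> {2, 3, 4}  [seen]
{1, 2, 5} --a--> {1, 4}  [new]
{1, 2, 5} --b--> {2, 3, 4}  [seen]
{1, 2, 5} --c--> {2, 3, 4}  [seen]
{2, 3, 4} --a--> {1, 2, 3, 5}  [seen]
{2, 3, 4} --b--> {2, 3, 4}  [seen]
{2, 3, 4} --c--> {2, 3, 4}  [seen]
{3} --a--> {1, 3, 5}  [seen]
{3} --b--> {3}  [seen]
{3} --c--> {4}  [seen]
{1, 2, 3, 5} --a--> {1, 3, 4, 5}  [new]
{1, 2, 3, 5} --b--> {2, 3, 4}  [seen]
{1, 2, 3, 5} --c--> {2, 3, 4}  [seen]
{1, 3, 5} --a--> {1, 3, 4, 5}  [seen]
{1, 3, 5} --b--> {2, 3, 4}  [seen]
{1, 3, 5} --c--> {2, 3, 4}  [seen]
{1, 4} --a--> {1, 2, 4, 5}  [new]
{1, 4} --b--> {2, 3, 4}  [seen]
{1, 4} --c--> {2, 3}  [seen]
{1, 3, 4, 5} --a--> {1, 2, 3, 4, 5}  [new]
{1, 3, 4, 5} --b--> {2, 3, 4}  [seen]
{1, 3, 4, 5} --c--> {2, 3, 4}  [seen]
{1, 2, 4, 5} --a--> {1, 2, 4, 5}  [seen]
{1, 2, 4, 5} --b--> {2, 3, 4}  [seen]
{1, 2, 4, 5} --c--> {2, 3, 4}  [seen]
{1, 2, 3, 4, 5} --a--> {1, 2, 3, 4, 5}  [seen]
{1, 2, 3, 4, 5} --b--> {2, 3, 4}  [seen]
{1, 2, 3, 4, 5} --c--> {2, 3, 4}  [seen]
Reachable DFA states: {1}, {4}, {3, 4}, {2, 3}, {1, 2, 5}, {2, 3, 4}, {3}, {1, 2, 3, 5}, {1, 3, 5}, {1, 4}, {1, 3, 4, 5}, {1, 2, 4, 5}, {1, 2, 3, 4, 5}.
{3, 5} is not among them.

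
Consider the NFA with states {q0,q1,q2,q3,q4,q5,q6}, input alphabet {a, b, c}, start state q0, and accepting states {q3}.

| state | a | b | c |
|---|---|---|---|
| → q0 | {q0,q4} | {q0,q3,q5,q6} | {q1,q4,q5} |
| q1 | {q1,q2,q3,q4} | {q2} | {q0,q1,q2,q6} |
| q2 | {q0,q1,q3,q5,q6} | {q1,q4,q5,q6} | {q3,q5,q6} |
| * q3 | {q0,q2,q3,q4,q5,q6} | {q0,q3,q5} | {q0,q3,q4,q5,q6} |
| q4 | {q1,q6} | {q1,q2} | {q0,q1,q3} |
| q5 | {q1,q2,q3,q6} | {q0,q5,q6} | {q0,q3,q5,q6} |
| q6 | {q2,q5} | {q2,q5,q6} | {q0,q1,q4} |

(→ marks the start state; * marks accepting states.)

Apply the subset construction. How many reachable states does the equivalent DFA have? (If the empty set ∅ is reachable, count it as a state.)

12

Start state of the DFA: {q0}.
{q0} --a--> {q0,q4}  [new]
{q0} --b--> {q0,q3,q5,q6}  [new]
{q0} --c--> {q1,q4,q5}  [new]
{q0,q4} --a--> {q0,q1,q4,q6}  [new]
{q0,q4} --b--> {q0,q1,q2,q3,q5,q6}  [new]
{q0,q4} --c--> {q0,q1,q3,q4,q5}  [new]
{q0,q3,q5,q6} --a--> {q0,q1,q2,q3,q4,q5,q6}  [new]
{q0,q3,q5,q6} --b--> {q0,q2,q3,q5,q6}  [new]
{q0,q3,q5,q6} --c--> {q0,q1,q3,q4,q5,q6}  [new]
{q1,q4,q5} --a--> {q1,q2,q3,q4,q6}  [new]
{q1,q4,q5} --b--> {q0,q1,q2,q5,q6}  [new]
{q1,q4,q5} --c--> {q0,q1,q2,q3,q5,q6}  [seen]
{q0,q1,q4,q6} --a--> {q0,q1,q2,q3,q4,q5,q6}  [seen]
{q0,q1,q4,q6} --b--> {q0,q1,q2,q3,q5,q6}  [seen]
{q0,q1,q4,q6} --c--> {q0,q1,q2,q3,q4,q5,q6}  [seen]
{q0,q1,q2,q3,q5,q6} --a--> {q0,q1,q2,q3,q4,q5,q6}  [seen]
{q0,q1,q2,q3,q5,q6} --b--> {q0,q1,q2,q3,q4,q5,q6}  [seen]
{q0,q1,q2,q3,q5,q6} --c--> {q0,q1,q2,q3,q4,q5,q6}  [seen]
{q0,q1,q3,q4,q5} --a--> {q0,q1,q2,q3,q4,q5,q6}  [seen]
{q0,q1,q3,q4,q5} --b--> {q0,q1,q2,q3,q5,q6}  [seen]
{q0,q1,q3,q4,q5} --c--> {q0,q1,q2,q3,q4,q5,q6}  [seen]
{q0,q1,q2,q3,q4,q5,q6} --a--> {q0,q1,q2,q3,q4,q5,q6}  [seen]
{q0,q1,q2,q3,q4,q5,q6} --b--> {q0,q1,q2,q3,q4,q5,q6}  [seen]
{q0,q1,q2,q3,q4,q5,q6} --c--> {q0,q1,q2,q3,q4,q5,q6}  [seen]
{q0,q2,q3,q5,q6} --a--> {q0,q1,q2,q3,q4,q5,q6}  [seen]
{q0,q2,q3,q5,q6} --b--> {q0,q1,q2,q3,q4,q5,q6}  [seen]
{q0,q2,q3,q5,q6} --c--> {q0,q1,q3,q4,q5,q6}  [seen]
{q0,q1,q3,q4,q5,q6} --a--> {q0,q1,q2,q3,q4,q5,q6}  [seen]
{q0,q1,q3,q4,q5,q6} --b--> {q0,q1,q2,q3,q5,q6}  [seen]
{q0,q1,q3,q4,q5,q6} --c--> {q0,q1,q2,q3,q4,q5,q6}  [seen]
{q1,q2,q3,q4,q6} --a--> {q0,q1,q2,q3,q4,q5,q6}  [seen]
{q1,q2,q3,q4,q6} --b--> {q0,q1,q2,q3,q4,q5,q6}  [seen]
{q1,q2,q3,q4,q6} --c--> {q0,q1,q2,q3,q4,q5,q6}  [seen]
{q0,q1,q2,q5,q6} --a--> {q0,q1,q2,q3,q4,q5,q6}  [seen]
{q0,q1,q2,q5,q6} --b--> {q0,q1,q2,q3,q4,q5,q6}  [seen]
{q0,q1,q2,q5,q6} --c--> {q0,q1,q2,q3,q4,q5,q6}  [seen]
Reachable DFA states: {q0}, {q0,q4}, {q0,q3,q5,q6}, {q1,q4,q5}, {q0,q1,q4,q6}, {q0,q1,q2,q3,q5,q6}, {q0,q1,q3,q4,q5}, {q0,q1,q2,q3,q4,q5,q6}, {q0,q2,q3,q5,q6}, {q0,q1,q3,q4,q5,q6}, {q1,q2,q3,q4,q6}, {q0,q1,q2,q5,q6}.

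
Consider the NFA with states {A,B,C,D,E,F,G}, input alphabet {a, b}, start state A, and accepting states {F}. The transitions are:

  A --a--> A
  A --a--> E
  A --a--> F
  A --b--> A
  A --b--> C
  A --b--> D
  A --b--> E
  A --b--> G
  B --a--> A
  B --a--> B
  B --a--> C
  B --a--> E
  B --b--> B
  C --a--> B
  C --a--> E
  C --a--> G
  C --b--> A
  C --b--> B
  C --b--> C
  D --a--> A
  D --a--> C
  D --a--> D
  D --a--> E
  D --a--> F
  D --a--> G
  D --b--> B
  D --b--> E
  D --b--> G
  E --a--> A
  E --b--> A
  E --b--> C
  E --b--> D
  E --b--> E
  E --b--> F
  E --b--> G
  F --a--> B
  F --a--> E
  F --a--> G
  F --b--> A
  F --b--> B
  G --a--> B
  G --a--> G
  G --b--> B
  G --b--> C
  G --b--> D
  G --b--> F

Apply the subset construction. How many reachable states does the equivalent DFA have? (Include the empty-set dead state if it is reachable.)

6

Start state of the DFA: {A}.
{A} --a--> {A,E,F}  [new]
{A} --b--> {A,C,D,E,G}  [new]
{A,E,F} --a--> {A,B,E,F,G}  [new]
{A,E,F} --b--> {A,B,C,D,E,F,G}  [new]
{A,C,D,E,G} --a--> {A,B,C,D,E,F,G}  [seen]
{A,C,D,E,G} --b--> {A,B,C,D,E,F,G}  [seen]
{A,B,E,F,G} --a--> {A,B,C,E,F,G}  [new]
{A,B,E,F,G} --b--> {A,B,C,D,E,F,G}  [seen]
{A,B,C,D,E,F,G} --a--> {A,B,C,D,E,F,G}  [seen]
{A,B,C,D,E,F,G} --b--> {A,B,C,D,E,F,G}  [seen]
{A,B,C,E,F,G} --a--> {A,B,C,E,F,G}  [seen]
{A,B,C,E,F,G} --b--> {A,B,C,D,E,F,G}  [seen]
Reachable DFA states: {A}, {A,E,F}, {A,C,D,E,G}, {A,B,E,F,G}, {A,B,C,D,E,F,G}, {A,B,C,E,F,G}.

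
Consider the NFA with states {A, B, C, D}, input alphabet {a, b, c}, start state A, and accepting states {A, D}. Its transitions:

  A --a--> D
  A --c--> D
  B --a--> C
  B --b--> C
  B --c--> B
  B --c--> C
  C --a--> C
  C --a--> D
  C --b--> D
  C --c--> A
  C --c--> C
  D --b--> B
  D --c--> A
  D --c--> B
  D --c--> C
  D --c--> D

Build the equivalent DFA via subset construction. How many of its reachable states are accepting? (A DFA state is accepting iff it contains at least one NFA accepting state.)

9

Start state of the DFA: {A}.
{A} --a--> {D}  [new]
{A} --b--> ∅  [new]
{A} --c--> {D}  [seen]
{D} --a--> ∅  [seen]
{D} --b--> {B}  [new]
{D} --c--> {A, B, C, D}  [new]
∅ --a--> ∅  [seen]
∅ --b--> ∅  [seen]
∅ --c--> ∅  [seen]
{B} --a--> {C}  [new]
{B} --b--> {C}  [seen]
{B} --c--> {B, C}  [new]
{A, B, C, D} --a--> {C, D}  [new]
{A, B, C, D} --b--> {B, C, D}  [new]
{A, B, C, D} --c--> {A, B, C, D}  [seen]
{C} --a--> {C, D}  [seen]
{C} --b--> {D}  [seen]
{C} --c--> {A, C}  [new]
{B, C} --a--> {C, D}  [seen]
{B, C} --b--> {C, D}  [seen]
{B, C} --c--> {A, B, C}  [new]
{C, D} --a--> {C, D}  [seen]
{C, D} --b--> {B, D}  [new]
{C, D} --c--> {A, B, C, D}  [seen]
{B, C, D} --a--> {C, D}  [seen]
{B, C, D} --b--> {B, C, D}  [seen]
{B, C, D} --c--> {A, B, C, D}  [seen]
{A, C} --a--> {C, D}  [seen]
{A, C} --b--> {D}  [seen]
{A, C} --c--> {A, C, D}  [new]
{A, B, C} --a--> {C, D}  [seen]
{A, B, C} --b--> {C, D}  [seen]
{A, B, C} --c--> {A, B, C, D}  [seen]
{B, D} --a--> {C}  [seen]
{B, D} --b--> {B, C}  [seen]
{B, D} --c--> {A, B, C, D}  [seen]
{A, C, D} --a--> {C, D}  [seen]
{A, C, D} --b--> {B, D}  [seen]
{A, C, D} --c--> {A, B, C, D}  [seen]
Reachable DFA states: {A}, {D}, ∅, {B}, {A, B, C, D}, {C}, {B, C}, {C, D}, {B, C, D}, {A, C}, {A, B, C}, {B, D}, {A, C, D}.
Accepting DFA states (contain an NFA accepting state): {A}, {D}, {A, B, C, D}, {C, D}, {B, C, D}, {A, C}, {A, B, C}, {B, D}, {A, C, D}.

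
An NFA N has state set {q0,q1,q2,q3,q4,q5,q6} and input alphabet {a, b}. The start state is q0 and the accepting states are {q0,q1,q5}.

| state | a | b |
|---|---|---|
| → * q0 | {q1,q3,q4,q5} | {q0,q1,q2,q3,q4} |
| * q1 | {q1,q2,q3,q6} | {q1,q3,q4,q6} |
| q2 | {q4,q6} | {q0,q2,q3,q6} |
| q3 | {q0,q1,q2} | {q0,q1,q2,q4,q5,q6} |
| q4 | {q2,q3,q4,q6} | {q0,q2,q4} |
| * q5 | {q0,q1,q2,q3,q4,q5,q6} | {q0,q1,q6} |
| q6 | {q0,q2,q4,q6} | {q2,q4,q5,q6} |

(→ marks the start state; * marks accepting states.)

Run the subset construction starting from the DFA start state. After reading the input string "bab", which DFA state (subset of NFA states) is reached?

{q0,q1,q2,q3,q4,q5,q6}

Start: {q0}.
δ(q0,b) = {q0,q1,q2,q3,q4}.
Union: {q0,q1,q2,q3,q4}.
After b: {q0,q1,q2,q3,q4}.
δ(q0,a) = {q1,q3,q4,q5}; δ(q1,a) = {q1,q2,q3,q6}; δ(q2,a) = {q4,q6}; δ(q3,a) = {q0,q1,q2}; δ(q4,a) = {q2,q3,q4,q6}.
Union: {q0,q1,q2,q3,q4,q5,q6}.
After a: {q0,q1,q2,q3,q4,q5,q6}.
δ(q0,b) = {q0,q1,q2,q3,q4}; δ(q1,b) = {q1,q3,q4,q6}; δ(q2,b) = {q0,q2,q3,q6}; δ(q3,b) = {q0,q1,q2,q4,q5,q6}; δ(q4,b) = {q0,q2,q4}; δ(q5,b) = {q0,q1,q6}; δ(q6,b) = {q2,q4,q5,q6}.
Union: {q0,q1,q2,q3,q4,q5,q6}.
After b: {q0,q1,q2,q3,q4,q5,q6}.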